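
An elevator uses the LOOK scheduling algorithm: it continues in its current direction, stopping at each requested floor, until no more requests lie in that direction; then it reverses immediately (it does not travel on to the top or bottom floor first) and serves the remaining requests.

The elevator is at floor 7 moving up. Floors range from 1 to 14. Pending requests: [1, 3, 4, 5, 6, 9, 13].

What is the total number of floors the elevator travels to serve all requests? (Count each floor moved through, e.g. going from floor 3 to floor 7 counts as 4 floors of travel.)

Answer: 18

Derivation:
Start at floor 7 moving up, LOOK stop order: [9, 13, 6, 5, 4, 3, 1]
  7 → 9: |9-7| = 2, total = 2
  9 → 13: |13-9| = 4, total = 6
  13 → 6: |6-13| = 7, total = 13
  6 → 5: |5-6| = 1, total = 14
  5 → 4: |4-5| = 1, total = 15
  4 → 3: |3-4| = 1, total = 16
  3 → 1: |1-3| = 2, total = 18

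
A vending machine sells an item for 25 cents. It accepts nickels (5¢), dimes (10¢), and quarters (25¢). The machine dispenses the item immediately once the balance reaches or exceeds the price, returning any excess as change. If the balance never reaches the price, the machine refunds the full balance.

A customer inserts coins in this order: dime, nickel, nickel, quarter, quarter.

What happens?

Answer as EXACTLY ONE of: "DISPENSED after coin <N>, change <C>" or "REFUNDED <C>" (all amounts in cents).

Price: 25¢
Coin 1 (dime, 10¢): balance = 10¢
Coin 2 (nickel, 5¢): balance = 15¢
Coin 3 (nickel, 5¢): balance = 20¢
Coin 4 (quarter, 25¢): balance = 45¢
  → balance >= price → DISPENSE, change = 45 - 25 = 20¢

Answer: DISPENSED after coin 4, change 20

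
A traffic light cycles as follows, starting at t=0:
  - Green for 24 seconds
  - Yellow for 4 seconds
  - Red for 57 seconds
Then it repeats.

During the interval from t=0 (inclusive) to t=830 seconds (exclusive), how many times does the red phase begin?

Answer: 10

Derivation:
Cycle = 24+4+57 = 85s
red phase starts at t = k*85 + 28 for k=0,1,2,...
Need k*85+28 < 830 → k < 9.435
k ∈ {0, ..., 9} → 10 starts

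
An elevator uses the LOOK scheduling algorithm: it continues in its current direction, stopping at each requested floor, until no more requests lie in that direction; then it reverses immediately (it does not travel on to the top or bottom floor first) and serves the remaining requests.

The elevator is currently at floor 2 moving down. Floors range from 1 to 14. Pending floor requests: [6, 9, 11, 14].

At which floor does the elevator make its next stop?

Current floor: 2, direction: down
Requests above: [6, 9, 11, 14]
Requests below: []
Moving down but no requests below → reverse; nearest above is min([6, 9, 11, 14]) = 6

Answer: 6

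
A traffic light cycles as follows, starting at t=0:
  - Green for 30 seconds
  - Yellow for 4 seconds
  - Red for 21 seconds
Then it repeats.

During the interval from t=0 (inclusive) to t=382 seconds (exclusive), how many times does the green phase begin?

Cycle = 30+4+21 = 55s
green phase starts at t = k*55 + 0 for k=0,1,2,...
Need k*55+0 < 382 → k < 6.945
k ∈ {0, ..., 6} → 7 starts

Answer: 7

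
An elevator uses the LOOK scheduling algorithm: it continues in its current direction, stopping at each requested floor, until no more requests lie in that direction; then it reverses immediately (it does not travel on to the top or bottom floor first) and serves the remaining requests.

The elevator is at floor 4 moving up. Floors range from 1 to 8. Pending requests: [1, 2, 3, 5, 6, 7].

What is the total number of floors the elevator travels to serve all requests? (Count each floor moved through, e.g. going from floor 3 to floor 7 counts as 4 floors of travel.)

Answer: 9

Derivation:
Start at floor 4 moving up, LOOK stop order: [5, 6, 7, 3, 2, 1]
  4 → 5: |5-4| = 1, total = 1
  5 → 6: |6-5| = 1, total = 2
  6 → 7: |7-6| = 1, total = 3
  7 → 3: |3-7| = 4, total = 7
  3 → 2: |2-3| = 1, total = 8
  2 → 1: |1-2| = 1, total = 9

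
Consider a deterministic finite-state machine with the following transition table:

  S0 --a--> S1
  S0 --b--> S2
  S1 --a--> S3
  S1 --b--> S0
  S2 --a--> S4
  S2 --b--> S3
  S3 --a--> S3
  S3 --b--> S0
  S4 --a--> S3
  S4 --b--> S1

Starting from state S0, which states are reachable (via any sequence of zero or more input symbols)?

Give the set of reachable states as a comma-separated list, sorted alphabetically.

Answer: S0, S1, S2, S3, S4

Derivation:
BFS from S0:
  visit S0: S0--a-->S1 (new), S0--b-->S2 (new)
  visit S1: S1--a-->S3 (new), S1--b-->S0 (seen)
  visit S2: S2--a-->S4 (new), S2--b-->S3 (seen)
  visit S3: S3--a-->S3 (seen), S3--b-->S0 (seen)
  visit S4: S4--a-->S3 (seen), S4--b-->S1 (seen)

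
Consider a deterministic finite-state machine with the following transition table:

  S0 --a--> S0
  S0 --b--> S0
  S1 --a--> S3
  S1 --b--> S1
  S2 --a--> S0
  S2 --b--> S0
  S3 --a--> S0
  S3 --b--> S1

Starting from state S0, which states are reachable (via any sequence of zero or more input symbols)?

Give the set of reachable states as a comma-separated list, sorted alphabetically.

Answer: S0

Derivation:
BFS from S0:
  visit S0: S0--a-->S0 (seen), S0--b-->S0 (seen)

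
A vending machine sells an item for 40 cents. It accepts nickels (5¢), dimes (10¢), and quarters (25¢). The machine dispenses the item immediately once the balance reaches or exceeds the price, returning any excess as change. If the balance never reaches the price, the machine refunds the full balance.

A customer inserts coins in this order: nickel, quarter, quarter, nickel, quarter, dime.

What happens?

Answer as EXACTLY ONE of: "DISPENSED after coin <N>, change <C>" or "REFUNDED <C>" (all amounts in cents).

Answer: DISPENSED after coin 3, change 15

Derivation:
Price: 40¢
Coin 1 (nickel, 5¢): balance = 5¢
Coin 2 (quarter, 25¢): balance = 30¢
Coin 3 (quarter, 25¢): balance = 55¢
  → balance >= price → DISPENSE, change = 55 - 40 = 15¢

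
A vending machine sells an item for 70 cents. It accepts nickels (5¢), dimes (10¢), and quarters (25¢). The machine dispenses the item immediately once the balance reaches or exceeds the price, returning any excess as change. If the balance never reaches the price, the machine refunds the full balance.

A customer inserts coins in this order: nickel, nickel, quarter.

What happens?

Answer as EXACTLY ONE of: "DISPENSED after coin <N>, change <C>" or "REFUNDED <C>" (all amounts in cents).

Answer: REFUNDED 35

Derivation:
Price: 70¢
Coin 1 (nickel, 5¢): balance = 5¢
Coin 2 (nickel, 5¢): balance = 10¢
Coin 3 (quarter, 25¢): balance = 35¢
All coins inserted, balance 35¢ < price 70¢ → REFUND 35¢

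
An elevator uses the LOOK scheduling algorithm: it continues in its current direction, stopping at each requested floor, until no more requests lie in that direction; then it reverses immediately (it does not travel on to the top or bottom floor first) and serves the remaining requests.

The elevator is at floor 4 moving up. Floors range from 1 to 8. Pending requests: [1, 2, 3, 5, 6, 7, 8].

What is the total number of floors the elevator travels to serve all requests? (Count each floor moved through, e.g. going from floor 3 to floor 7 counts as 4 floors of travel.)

Answer: 11

Derivation:
Start at floor 4 moving up, LOOK stop order: [5, 6, 7, 8, 3, 2, 1]
  4 → 5: |5-4| = 1, total = 1
  5 → 6: |6-5| = 1, total = 2
  6 → 7: |7-6| = 1, total = 3
  7 → 8: |8-7| = 1, total = 4
  8 → 3: |3-8| = 5, total = 9
  3 → 2: |2-3| = 1, total = 10
  2 → 1: |1-2| = 1, total = 11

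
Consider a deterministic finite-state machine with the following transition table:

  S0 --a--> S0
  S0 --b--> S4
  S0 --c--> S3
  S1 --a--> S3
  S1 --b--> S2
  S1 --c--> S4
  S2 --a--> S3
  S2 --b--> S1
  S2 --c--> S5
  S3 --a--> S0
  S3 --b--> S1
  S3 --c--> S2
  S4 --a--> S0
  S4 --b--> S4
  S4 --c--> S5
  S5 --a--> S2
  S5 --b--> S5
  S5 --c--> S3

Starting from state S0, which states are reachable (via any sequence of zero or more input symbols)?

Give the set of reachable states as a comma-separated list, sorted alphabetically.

Answer: S0, S1, S2, S3, S4, S5

Derivation:
BFS from S0:
  visit S0: S0--a-->S0 (seen), S0--b-->S4 (new), S0--c-->S3 (new)
  visit S4: S4--a-->S0 (seen), S4--b-->S4 (seen), S4--c-->S5 (new)
  visit S3: S3--a-->S0 (seen), S3--b-->S1 (new), S3--c-->S2 (new)
  visit S5: S5--a-->S2 (seen), S5--b-->S5 (seen), S5--c-->S3 (seen)
  visit S1: S1--a-->S3 (seen), S1--b-->S2 (seen), S1--c-->S4 (seen)
  visit S2: S2--a-->S3 (seen), S2--b-->S1 (seen), S2--c-->S5 (seen)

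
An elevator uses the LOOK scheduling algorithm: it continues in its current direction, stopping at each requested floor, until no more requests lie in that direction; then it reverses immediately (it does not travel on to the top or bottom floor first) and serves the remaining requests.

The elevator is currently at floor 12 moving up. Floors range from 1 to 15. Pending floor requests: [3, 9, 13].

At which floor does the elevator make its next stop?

Current floor: 12, direction: up
Requests above: [13]
Requests below: [3, 9]
Moving up and requests lie above → nearest above is min([13]) = 13

Answer: 13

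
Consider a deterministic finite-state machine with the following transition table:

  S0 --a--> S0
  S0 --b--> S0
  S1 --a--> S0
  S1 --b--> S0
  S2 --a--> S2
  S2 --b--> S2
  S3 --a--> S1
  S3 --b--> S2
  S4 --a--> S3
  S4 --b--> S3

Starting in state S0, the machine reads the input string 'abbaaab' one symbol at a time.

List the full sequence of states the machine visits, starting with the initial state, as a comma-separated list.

Answer: S0, S0, S0, S0, S0, S0, S0, S0

Derivation:
Start: S0
  read 'a': S0 --a--> S0
  read 'b': S0 --b--> S0
  read 'b': S0 --b--> S0
  read 'a': S0 --a--> S0
  read 'a': S0 --a--> S0
  read 'a': S0 --a--> S0
  read 'b': S0 --b--> S0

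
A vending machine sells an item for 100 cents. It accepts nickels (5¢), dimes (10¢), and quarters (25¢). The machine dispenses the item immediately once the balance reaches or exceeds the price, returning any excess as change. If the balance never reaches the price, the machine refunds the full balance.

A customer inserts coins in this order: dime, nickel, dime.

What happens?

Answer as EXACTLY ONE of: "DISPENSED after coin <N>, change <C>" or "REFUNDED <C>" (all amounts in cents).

Price: 100¢
Coin 1 (dime, 10¢): balance = 10¢
Coin 2 (nickel, 5¢): balance = 15¢
Coin 3 (dime, 10¢): balance = 25¢
All coins inserted, balance 25¢ < price 100¢ → REFUND 25¢

Answer: REFUNDED 25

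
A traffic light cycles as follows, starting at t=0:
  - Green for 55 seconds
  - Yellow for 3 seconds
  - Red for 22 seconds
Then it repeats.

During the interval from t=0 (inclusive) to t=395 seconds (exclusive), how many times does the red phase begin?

Cycle = 55+3+22 = 80s
red phase starts at t = k*80 + 58 for k=0,1,2,...
Need k*80+58 < 395 → k < 4.213
k ∈ {0, ..., 4} → 5 starts

Answer: 5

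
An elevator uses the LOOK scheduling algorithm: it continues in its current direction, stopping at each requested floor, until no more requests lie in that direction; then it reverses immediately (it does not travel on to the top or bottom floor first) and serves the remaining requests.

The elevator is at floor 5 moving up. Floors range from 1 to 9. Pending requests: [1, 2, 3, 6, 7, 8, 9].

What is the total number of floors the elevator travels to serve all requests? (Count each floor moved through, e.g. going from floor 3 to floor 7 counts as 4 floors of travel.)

Start at floor 5 moving up, LOOK stop order: [6, 7, 8, 9, 3, 2, 1]
  5 → 6: |6-5| = 1, total = 1
  6 → 7: |7-6| = 1, total = 2
  7 → 8: |8-7| = 1, total = 3
  8 → 9: |9-8| = 1, total = 4
  9 → 3: |3-9| = 6, total = 10
  3 → 2: |2-3| = 1, total = 11
  2 → 1: |1-2| = 1, total = 12

Answer: 12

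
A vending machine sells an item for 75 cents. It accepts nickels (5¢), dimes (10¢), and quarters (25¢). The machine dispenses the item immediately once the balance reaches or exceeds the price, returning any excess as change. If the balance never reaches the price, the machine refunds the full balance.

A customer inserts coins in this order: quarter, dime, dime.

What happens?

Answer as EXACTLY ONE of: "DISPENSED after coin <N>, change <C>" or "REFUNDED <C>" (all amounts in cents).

Answer: REFUNDED 45

Derivation:
Price: 75¢
Coin 1 (quarter, 25¢): balance = 25¢
Coin 2 (dime, 10¢): balance = 35¢
Coin 3 (dime, 10¢): balance = 45¢
All coins inserted, balance 45¢ < price 75¢ → REFUND 45¢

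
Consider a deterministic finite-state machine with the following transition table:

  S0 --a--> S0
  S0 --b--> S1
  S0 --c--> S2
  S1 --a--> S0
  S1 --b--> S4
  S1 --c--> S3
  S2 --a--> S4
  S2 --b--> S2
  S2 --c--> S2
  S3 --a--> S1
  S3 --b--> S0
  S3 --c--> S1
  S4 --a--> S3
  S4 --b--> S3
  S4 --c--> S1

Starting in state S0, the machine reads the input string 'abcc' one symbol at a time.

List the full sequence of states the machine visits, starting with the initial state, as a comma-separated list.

Start: S0
  read 'a': S0 --a--> S0
  read 'b': S0 --b--> S1
  read 'c': S1 --c--> S3
  read 'c': S3 --c--> S1

Answer: S0, S0, S1, S3, S1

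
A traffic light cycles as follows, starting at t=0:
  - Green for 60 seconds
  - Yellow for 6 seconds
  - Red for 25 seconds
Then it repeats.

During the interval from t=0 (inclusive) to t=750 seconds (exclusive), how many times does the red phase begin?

Cycle = 60+6+25 = 91s
red phase starts at t = k*91 + 66 for k=0,1,2,...
Need k*91+66 < 750 → k < 7.516
k ∈ {0, ..., 7} → 8 starts

Answer: 8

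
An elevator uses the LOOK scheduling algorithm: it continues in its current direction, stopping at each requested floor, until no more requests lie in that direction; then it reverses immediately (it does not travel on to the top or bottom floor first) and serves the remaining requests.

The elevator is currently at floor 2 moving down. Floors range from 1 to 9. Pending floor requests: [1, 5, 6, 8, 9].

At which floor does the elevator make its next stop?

Current floor: 2, direction: down
Requests above: [5, 6, 8, 9]
Requests below: [1]
Moving down and requests lie below → nearest below is max([1]) = 1

Answer: 1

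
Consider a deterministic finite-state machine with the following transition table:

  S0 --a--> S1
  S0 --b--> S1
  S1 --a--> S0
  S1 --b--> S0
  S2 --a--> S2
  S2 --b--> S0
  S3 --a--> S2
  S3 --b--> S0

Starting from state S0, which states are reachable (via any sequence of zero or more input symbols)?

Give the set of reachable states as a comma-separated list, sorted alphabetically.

Answer: S0, S1

Derivation:
BFS from S0:
  visit S0: S0--a-->S1 (new), S0--b-->S1 (seen)
  visit S1: S1--a-->S0 (seen), S1--b-->S0 (seen)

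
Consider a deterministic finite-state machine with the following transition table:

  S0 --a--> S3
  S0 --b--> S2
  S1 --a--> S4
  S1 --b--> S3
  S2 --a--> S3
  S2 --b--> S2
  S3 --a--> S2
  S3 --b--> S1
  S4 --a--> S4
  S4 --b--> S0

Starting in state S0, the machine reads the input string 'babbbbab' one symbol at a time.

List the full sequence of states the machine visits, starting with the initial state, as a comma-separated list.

Start: S0
  read 'b': S0 --b--> S2
  read 'a': S2 --a--> S3
  read 'b': S3 --b--> S1
  read 'b': S1 --b--> S3
  read 'b': S3 --b--> S1
  read 'b': S1 --b--> S3
  read 'a': S3 --a--> S2
  read 'b': S2 --b--> S2

Answer: S0, S2, S3, S1, S3, S1, S3, S2, S2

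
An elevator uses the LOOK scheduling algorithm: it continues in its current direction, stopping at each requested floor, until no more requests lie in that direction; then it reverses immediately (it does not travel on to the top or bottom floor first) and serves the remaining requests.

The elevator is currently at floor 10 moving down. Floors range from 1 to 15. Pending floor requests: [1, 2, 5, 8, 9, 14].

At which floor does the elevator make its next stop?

Answer: 9

Derivation:
Current floor: 10, direction: down
Requests above: [14]
Requests below: [1, 2, 5, 8, 9]
Moving down and requests lie below → nearest below is max([1, 2, 5, 8, 9]) = 9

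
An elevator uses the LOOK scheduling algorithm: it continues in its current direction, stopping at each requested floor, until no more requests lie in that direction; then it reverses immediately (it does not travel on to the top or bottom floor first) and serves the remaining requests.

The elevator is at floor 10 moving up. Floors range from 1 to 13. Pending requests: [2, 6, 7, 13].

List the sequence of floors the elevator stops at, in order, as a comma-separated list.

Answer: 13, 7, 6, 2

Derivation:
Current: 10, moving UP
Serve above first (ascending): [13]
Then reverse, serve below (descending): [7, 6, 2]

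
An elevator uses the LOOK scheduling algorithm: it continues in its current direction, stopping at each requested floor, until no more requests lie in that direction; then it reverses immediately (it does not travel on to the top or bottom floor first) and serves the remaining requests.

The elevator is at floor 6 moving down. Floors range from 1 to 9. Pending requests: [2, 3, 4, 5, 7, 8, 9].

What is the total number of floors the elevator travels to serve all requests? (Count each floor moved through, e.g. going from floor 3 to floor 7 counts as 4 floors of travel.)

Start at floor 6 moving down, LOOK stop order: [5, 4, 3, 2, 7, 8, 9]
  6 → 5: |5-6| = 1, total = 1
  5 → 4: |4-5| = 1, total = 2
  4 → 3: |3-4| = 1, total = 3
  3 → 2: |2-3| = 1, total = 4
  2 → 7: |7-2| = 5, total = 9
  7 → 8: |8-7| = 1, total = 10
  8 → 9: |9-8| = 1, total = 11

Answer: 11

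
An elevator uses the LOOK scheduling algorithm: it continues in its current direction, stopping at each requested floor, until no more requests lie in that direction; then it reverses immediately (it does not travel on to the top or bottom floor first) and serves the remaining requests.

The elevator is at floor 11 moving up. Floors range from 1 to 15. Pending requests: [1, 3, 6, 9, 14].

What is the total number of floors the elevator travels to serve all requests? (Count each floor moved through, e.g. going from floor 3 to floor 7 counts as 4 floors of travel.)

Start at floor 11 moving up, LOOK stop order: [14, 9, 6, 3, 1]
  11 → 14: |14-11| = 3, total = 3
  14 → 9: |9-14| = 5, total = 8
  9 → 6: |6-9| = 3, total = 11
  6 → 3: |3-6| = 3, total = 14
  3 → 1: |1-3| = 2, total = 16

Answer: 16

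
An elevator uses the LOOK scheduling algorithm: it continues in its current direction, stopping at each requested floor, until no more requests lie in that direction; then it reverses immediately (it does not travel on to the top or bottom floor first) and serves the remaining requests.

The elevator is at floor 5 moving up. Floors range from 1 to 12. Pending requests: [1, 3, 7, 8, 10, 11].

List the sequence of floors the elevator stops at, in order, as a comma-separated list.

Answer: 7, 8, 10, 11, 3, 1

Derivation:
Current: 5, moving UP
Serve above first (ascending): [7, 8, 10, 11]
Then reverse, serve below (descending): [3, 1]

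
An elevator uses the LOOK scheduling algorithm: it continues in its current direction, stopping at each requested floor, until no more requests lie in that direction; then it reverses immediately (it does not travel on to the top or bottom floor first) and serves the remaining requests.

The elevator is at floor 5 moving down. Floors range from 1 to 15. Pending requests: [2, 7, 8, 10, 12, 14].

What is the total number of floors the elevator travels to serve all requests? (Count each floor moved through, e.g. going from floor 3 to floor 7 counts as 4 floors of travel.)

Answer: 15

Derivation:
Start at floor 5 moving down, LOOK stop order: [2, 7, 8, 10, 12, 14]
  5 → 2: |2-5| = 3, total = 3
  2 → 7: |7-2| = 5, total = 8
  7 → 8: |8-7| = 1, total = 9
  8 → 10: |10-8| = 2, total = 11
  10 → 12: |12-10| = 2, total = 13
  12 → 14: |14-12| = 2, total = 15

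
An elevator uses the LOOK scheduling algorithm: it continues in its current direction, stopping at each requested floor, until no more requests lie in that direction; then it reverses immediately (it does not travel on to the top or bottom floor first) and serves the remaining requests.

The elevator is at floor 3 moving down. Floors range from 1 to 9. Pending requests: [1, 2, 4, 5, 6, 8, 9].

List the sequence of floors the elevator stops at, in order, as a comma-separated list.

Current: 3, moving DOWN
Serve below first (descending): [2, 1]
Then reverse, serve above (ascending): [4, 5, 6, 8, 9]

Answer: 2, 1, 4, 5, 6, 8, 9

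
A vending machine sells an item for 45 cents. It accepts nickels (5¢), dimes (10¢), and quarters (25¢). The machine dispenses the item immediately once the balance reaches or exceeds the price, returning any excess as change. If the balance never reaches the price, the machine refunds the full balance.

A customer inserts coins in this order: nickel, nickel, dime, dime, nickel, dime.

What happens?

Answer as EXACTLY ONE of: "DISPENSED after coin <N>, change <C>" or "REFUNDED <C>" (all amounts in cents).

Answer: DISPENSED after coin 6, change 0

Derivation:
Price: 45¢
Coin 1 (nickel, 5¢): balance = 5¢
Coin 2 (nickel, 5¢): balance = 10¢
Coin 3 (dime, 10¢): balance = 20¢
Coin 4 (dime, 10¢): balance = 30¢
Coin 5 (nickel, 5¢): balance = 35¢
Coin 6 (dime, 10¢): balance = 45¢
  → balance >= price → DISPENSE, change = 45 - 45 = 0¢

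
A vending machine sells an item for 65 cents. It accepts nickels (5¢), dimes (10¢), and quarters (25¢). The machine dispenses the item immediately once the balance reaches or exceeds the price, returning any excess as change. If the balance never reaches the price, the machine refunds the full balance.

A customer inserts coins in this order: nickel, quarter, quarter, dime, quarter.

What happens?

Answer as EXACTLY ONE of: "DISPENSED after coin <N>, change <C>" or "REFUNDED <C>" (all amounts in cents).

Price: 65¢
Coin 1 (nickel, 5¢): balance = 5¢
Coin 2 (quarter, 25¢): balance = 30¢
Coin 3 (quarter, 25¢): balance = 55¢
Coin 4 (dime, 10¢): balance = 65¢
  → balance >= price → DISPENSE, change = 65 - 65 = 0¢

Answer: DISPENSED after coin 4, change 0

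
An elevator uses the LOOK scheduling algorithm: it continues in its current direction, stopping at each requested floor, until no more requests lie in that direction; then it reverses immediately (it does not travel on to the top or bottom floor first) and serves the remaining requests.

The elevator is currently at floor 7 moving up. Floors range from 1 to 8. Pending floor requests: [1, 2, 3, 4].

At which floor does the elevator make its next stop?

Current floor: 7, direction: up
Requests above: []
Requests below: [1, 2, 3, 4]
Moving up but no requests above → reverse; nearest below is max([1, 2, 3, 4]) = 4

Answer: 4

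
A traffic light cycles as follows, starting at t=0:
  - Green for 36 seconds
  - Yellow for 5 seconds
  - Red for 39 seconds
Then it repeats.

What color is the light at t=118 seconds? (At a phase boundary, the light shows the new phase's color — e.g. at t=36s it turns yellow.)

Answer: yellow

Derivation:
Cycle length = 36 + 5 + 39 = 80s
t = 118, phase_t = 118 mod 80 = 38
36 <= 38 < 41 (yellow end) → YELLOW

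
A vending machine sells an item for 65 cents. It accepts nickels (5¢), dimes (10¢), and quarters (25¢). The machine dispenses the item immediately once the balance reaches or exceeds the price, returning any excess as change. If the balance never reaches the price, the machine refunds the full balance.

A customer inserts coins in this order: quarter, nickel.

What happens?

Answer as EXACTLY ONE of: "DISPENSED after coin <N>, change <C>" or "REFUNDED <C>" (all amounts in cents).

Price: 65¢
Coin 1 (quarter, 25¢): balance = 25¢
Coin 2 (nickel, 5¢): balance = 30¢
All coins inserted, balance 30¢ < price 65¢ → REFUND 30¢

Answer: REFUNDED 30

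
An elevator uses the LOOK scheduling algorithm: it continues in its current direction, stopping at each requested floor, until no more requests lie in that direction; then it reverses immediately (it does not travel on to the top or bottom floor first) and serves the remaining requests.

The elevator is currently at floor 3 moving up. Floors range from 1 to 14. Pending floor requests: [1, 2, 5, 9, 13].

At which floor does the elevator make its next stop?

Answer: 5

Derivation:
Current floor: 3, direction: up
Requests above: [5, 9, 13]
Requests below: [1, 2]
Moving up and requests lie above → nearest above is min([5, 9, 13]) = 5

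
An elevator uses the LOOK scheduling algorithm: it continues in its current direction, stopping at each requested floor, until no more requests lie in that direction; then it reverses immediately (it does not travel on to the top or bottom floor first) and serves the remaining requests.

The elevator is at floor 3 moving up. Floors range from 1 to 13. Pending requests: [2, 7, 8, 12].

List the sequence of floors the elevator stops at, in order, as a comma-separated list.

Answer: 7, 8, 12, 2

Derivation:
Current: 3, moving UP
Serve above first (ascending): [7, 8, 12]
Then reverse, serve below (descending): [2]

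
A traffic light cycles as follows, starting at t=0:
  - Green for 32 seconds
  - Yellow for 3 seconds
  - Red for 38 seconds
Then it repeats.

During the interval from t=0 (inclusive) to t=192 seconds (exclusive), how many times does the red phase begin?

Answer: 3

Derivation:
Cycle = 32+3+38 = 73s
red phase starts at t = k*73 + 35 for k=0,1,2,...
Need k*73+35 < 192 → k < 2.151
k ∈ {0, ..., 2} → 3 starts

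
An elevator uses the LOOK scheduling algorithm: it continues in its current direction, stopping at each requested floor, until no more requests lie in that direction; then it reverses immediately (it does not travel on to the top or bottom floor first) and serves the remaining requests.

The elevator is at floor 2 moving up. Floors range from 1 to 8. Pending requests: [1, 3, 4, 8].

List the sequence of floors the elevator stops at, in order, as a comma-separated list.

Answer: 3, 4, 8, 1

Derivation:
Current: 2, moving UP
Serve above first (ascending): [3, 4, 8]
Then reverse, serve below (descending): [1]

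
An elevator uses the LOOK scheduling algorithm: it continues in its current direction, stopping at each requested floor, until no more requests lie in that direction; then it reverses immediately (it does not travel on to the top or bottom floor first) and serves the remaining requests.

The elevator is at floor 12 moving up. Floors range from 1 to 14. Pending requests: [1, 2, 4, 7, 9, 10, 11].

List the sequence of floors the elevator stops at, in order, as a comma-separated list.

Current: 12, moving UP
Serve above first (ascending): []
Then reverse, serve below (descending): [11, 10, 9, 7, 4, 2, 1]

Answer: 11, 10, 9, 7, 4, 2, 1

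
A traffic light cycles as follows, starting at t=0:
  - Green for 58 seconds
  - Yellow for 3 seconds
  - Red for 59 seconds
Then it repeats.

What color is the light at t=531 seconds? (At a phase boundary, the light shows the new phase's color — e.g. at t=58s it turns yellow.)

Cycle length = 58 + 3 + 59 = 120s
t = 531, phase_t = 531 mod 120 = 51
51 < 58 (green end) → GREEN

Answer: green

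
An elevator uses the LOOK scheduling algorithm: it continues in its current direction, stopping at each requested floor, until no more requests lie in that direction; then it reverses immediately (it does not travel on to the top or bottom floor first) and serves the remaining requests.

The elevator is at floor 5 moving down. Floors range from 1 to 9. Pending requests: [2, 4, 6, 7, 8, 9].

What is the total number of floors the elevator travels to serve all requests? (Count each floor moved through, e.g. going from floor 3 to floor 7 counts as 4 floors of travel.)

Start at floor 5 moving down, LOOK stop order: [4, 2, 6, 7, 8, 9]
  5 → 4: |4-5| = 1, total = 1
  4 → 2: |2-4| = 2, total = 3
  2 → 6: |6-2| = 4, total = 7
  6 → 7: |7-6| = 1, total = 8
  7 → 8: |8-7| = 1, total = 9
  8 → 9: |9-8| = 1, total = 10

Answer: 10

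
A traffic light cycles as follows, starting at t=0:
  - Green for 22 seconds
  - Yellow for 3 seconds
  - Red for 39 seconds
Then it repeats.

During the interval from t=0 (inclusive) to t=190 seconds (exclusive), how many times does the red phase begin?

Cycle = 22+3+39 = 64s
red phase starts at t = k*64 + 25 for k=0,1,2,...
Need k*64+25 < 190 → k < 2.578
k ∈ {0, ..., 2} → 3 starts

Answer: 3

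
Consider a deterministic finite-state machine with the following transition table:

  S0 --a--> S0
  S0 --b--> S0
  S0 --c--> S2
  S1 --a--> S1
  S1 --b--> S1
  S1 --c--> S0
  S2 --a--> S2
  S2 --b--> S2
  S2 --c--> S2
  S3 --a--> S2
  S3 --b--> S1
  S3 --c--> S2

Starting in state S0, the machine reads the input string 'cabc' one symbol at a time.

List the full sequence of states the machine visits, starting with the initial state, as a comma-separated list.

Answer: S0, S2, S2, S2, S2

Derivation:
Start: S0
  read 'c': S0 --c--> S2
  read 'a': S2 --a--> S2
  read 'b': S2 --b--> S2
  read 'c': S2 --c--> S2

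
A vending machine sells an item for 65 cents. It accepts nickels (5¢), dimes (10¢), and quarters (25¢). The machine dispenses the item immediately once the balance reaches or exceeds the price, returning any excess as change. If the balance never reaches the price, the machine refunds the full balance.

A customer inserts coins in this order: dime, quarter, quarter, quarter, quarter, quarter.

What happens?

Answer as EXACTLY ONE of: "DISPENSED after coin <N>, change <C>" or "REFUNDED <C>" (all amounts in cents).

Price: 65¢
Coin 1 (dime, 10¢): balance = 10¢
Coin 2 (quarter, 25¢): balance = 35¢
Coin 3 (quarter, 25¢): balance = 60¢
Coin 4 (quarter, 25¢): balance = 85¢
  → balance >= price → DISPENSE, change = 85 - 65 = 20¢

Answer: DISPENSED after coin 4, change 20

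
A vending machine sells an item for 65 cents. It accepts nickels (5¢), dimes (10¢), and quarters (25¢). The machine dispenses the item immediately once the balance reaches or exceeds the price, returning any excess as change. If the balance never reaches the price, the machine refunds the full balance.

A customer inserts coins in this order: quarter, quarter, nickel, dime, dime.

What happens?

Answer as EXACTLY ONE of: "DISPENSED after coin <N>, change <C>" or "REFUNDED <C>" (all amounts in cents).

Price: 65¢
Coin 1 (quarter, 25¢): balance = 25¢
Coin 2 (quarter, 25¢): balance = 50¢
Coin 3 (nickel, 5¢): balance = 55¢
Coin 4 (dime, 10¢): balance = 65¢
  → balance >= price → DISPENSE, change = 65 - 65 = 0¢

Answer: DISPENSED after coin 4, change 0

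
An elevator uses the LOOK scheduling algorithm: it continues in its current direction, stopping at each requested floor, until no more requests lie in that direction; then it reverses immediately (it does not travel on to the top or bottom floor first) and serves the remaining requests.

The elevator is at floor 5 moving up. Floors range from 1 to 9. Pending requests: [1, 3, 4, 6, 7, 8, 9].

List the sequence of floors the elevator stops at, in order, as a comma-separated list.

Current: 5, moving UP
Serve above first (ascending): [6, 7, 8, 9]
Then reverse, serve below (descending): [4, 3, 1]

Answer: 6, 7, 8, 9, 4, 3, 1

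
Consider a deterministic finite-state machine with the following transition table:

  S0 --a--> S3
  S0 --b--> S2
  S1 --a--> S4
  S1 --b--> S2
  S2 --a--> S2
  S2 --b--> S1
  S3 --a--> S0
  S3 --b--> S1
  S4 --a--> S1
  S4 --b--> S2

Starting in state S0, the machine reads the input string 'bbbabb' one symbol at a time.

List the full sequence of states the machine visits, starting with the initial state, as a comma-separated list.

Start: S0
  read 'b': S0 --b--> S2
  read 'b': S2 --b--> S1
  read 'b': S1 --b--> S2
  read 'a': S2 --a--> S2
  read 'b': S2 --b--> S1
  read 'b': S1 --b--> S2

Answer: S0, S2, S1, S2, S2, S1, S2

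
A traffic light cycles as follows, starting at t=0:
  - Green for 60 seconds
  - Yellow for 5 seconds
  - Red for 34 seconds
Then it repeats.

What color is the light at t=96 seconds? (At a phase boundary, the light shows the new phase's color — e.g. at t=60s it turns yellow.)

Cycle length = 60 + 5 + 34 = 99s
t = 96, phase_t = 96 mod 99 = 96
96 >= 65 → RED

Answer: red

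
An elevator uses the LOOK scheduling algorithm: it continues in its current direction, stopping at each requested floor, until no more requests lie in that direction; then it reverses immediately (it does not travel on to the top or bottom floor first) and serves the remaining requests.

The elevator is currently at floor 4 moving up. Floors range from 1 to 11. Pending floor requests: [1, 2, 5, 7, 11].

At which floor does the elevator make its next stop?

Current floor: 4, direction: up
Requests above: [5, 7, 11]
Requests below: [1, 2]
Moving up and requests lie above → nearest above is min([5, 7, 11]) = 5

Answer: 5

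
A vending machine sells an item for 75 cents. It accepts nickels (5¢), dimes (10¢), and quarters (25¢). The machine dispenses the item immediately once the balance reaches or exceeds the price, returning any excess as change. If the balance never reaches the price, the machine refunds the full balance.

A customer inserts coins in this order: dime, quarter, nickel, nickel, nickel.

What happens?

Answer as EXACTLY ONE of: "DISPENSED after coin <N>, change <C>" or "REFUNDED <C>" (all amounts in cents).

Price: 75¢
Coin 1 (dime, 10¢): balance = 10¢
Coin 2 (quarter, 25¢): balance = 35¢
Coin 3 (nickel, 5¢): balance = 40¢
Coin 4 (nickel, 5¢): balance = 45¢
Coin 5 (nickel, 5¢): balance = 50¢
All coins inserted, balance 50¢ < price 75¢ → REFUND 50¢

Answer: REFUNDED 50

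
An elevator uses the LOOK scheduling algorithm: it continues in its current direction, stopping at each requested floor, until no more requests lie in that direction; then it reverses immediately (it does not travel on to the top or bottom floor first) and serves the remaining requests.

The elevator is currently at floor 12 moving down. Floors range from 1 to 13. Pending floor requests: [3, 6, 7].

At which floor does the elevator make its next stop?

Current floor: 12, direction: down
Requests above: []
Requests below: [3, 6, 7]
Moving down and requests lie below → nearest below is max([3, 6, 7]) = 7

Answer: 7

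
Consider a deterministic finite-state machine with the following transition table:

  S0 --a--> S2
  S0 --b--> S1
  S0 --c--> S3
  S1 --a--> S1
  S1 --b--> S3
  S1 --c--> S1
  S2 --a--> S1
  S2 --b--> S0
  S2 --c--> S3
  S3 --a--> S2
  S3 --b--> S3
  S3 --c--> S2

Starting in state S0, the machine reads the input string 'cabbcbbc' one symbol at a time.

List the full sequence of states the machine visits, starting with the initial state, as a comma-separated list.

Start: S0
  read 'c': S0 --c--> S3
  read 'a': S3 --a--> S2
  read 'b': S2 --b--> S0
  read 'b': S0 --b--> S1
  read 'c': S1 --c--> S1
  read 'b': S1 --b--> S3
  read 'b': S3 --b--> S3
  read 'c': S3 --c--> S2

Answer: S0, S3, S2, S0, S1, S1, S3, S3, S2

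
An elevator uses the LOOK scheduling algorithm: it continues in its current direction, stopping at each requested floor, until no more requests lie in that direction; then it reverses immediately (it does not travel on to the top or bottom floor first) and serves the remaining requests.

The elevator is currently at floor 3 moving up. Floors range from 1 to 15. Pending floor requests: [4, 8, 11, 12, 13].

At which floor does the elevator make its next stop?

Current floor: 3, direction: up
Requests above: [4, 8, 11, 12, 13]
Requests below: []
Moving up and requests lie above → nearest above is min([4, 8, 11, 12, 13]) = 4

Answer: 4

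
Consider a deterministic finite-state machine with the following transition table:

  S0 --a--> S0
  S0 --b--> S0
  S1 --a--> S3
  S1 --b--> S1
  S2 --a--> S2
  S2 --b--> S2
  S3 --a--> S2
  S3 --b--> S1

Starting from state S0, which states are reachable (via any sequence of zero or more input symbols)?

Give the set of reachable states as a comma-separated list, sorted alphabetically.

BFS from S0:
  visit S0: S0--a-->S0 (seen), S0--b-->S0 (seen)

Answer: S0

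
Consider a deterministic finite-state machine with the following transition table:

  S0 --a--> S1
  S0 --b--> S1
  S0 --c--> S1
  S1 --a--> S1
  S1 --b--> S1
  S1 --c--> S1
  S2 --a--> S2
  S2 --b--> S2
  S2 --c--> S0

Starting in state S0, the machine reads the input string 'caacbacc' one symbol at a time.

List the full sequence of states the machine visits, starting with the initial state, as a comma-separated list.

Answer: S0, S1, S1, S1, S1, S1, S1, S1, S1

Derivation:
Start: S0
  read 'c': S0 --c--> S1
  read 'a': S1 --a--> S1
  read 'a': S1 --a--> S1
  read 'c': S1 --c--> S1
  read 'b': S1 --b--> S1
  read 'a': S1 --a--> S1
  read 'c': S1 --c--> S1
  read 'c': S1 --c--> S1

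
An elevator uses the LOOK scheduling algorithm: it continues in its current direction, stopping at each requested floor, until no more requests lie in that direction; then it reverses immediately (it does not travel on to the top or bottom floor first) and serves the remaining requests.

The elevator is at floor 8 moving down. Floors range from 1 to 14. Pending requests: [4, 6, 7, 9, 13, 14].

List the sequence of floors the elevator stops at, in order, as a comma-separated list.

Current: 8, moving DOWN
Serve below first (descending): [7, 6, 4]
Then reverse, serve above (ascending): [9, 13, 14]

Answer: 7, 6, 4, 9, 13, 14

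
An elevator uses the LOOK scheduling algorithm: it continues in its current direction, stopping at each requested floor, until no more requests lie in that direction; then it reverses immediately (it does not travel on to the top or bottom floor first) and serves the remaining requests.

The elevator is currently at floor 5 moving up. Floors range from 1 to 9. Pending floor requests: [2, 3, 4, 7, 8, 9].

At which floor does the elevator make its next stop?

Answer: 7

Derivation:
Current floor: 5, direction: up
Requests above: [7, 8, 9]
Requests below: [2, 3, 4]
Moving up and requests lie above → nearest above is min([7, 8, 9]) = 7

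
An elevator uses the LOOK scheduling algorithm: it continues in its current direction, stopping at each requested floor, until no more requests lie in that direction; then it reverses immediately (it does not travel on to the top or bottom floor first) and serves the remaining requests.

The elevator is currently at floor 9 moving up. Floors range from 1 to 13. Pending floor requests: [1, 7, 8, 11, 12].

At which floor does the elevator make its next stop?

Current floor: 9, direction: up
Requests above: [11, 12]
Requests below: [1, 7, 8]
Moving up and requests lie above → nearest above is min([11, 12]) = 11

Answer: 11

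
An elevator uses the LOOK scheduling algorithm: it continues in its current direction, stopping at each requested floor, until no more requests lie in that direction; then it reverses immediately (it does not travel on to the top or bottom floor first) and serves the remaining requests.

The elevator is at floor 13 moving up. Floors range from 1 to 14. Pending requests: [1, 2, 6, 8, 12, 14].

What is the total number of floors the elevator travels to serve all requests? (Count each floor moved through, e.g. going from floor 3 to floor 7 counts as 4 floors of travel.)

Start at floor 13 moving up, LOOK stop order: [14, 12, 8, 6, 2, 1]
  13 → 14: |14-13| = 1, total = 1
  14 → 12: |12-14| = 2, total = 3
  12 → 8: |8-12| = 4, total = 7
  8 → 6: |6-8| = 2, total = 9
  6 → 2: |2-6| = 4, total = 13
  2 → 1: |1-2| = 1, total = 14

Answer: 14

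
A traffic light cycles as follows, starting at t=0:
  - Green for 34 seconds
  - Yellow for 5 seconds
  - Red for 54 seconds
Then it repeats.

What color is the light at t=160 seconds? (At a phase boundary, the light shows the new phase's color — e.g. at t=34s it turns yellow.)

Answer: red

Derivation:
Cycle length = 34 + 5 + 54 = 93s
t = 160, phase_t = 160 mod 93 = 67
67 >= 39 → RED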